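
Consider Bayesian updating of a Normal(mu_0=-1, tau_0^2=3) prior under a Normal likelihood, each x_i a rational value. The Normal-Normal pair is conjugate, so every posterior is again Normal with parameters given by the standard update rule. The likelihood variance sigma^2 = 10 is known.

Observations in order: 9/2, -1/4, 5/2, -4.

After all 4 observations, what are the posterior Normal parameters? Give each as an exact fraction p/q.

obs 1: x=9/2 → posterior Normal(7/26, 30/13)
obs 2: x=-1/4 → posterior Normal(11/64, 15/8)
obs 3: x=5/2 → posterior Normal(41/76, 30/19)
obs 4: x=-4 → posterior Normal(-7/88, 15/11)

mu_0=-7/88, tau_0^2=15/11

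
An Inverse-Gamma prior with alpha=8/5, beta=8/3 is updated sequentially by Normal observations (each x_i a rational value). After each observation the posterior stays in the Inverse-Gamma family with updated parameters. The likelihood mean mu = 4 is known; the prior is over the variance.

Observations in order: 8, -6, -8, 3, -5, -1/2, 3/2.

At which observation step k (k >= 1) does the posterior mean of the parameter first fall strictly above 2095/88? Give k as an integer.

k = 2

obs 1: x=8 → posterior Inverse-Gamma(21/10, 32/3)
obs 2: x=-6 → posterior Inverse-Gamma(13/5, 182/3)
obs 3: x=-8 → posterior Inverse-Gamma(31/10, 398/3)
obs 4: x=3 → posterior Inverse-Gamma(18/5, 799/6)
obs 5: x=-5 → posterior Inverse-Gamma(41/10, 521/3)
obs 6: x=-1/2 → posterior Inverse-Gamma(23/5, 4411/24)
obs 7: x=3/2 → posterior Inverse-Gamma(51/10, 2243/12)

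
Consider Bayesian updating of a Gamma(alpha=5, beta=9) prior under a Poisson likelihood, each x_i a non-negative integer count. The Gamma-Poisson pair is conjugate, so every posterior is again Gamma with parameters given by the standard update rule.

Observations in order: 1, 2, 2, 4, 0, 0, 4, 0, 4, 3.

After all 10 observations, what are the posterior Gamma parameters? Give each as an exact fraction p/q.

alpha=25, beta=19

obs 1: x=1 → posterior Gamma(6, 10)
obs 2: x=2 → posterior Gamma(8, 11)
obs 3: x=2 → posterior Gamma(10, 12)
obs 4: x=4 → posterior Gamma(14, 13)
obs 5: x=0 → posterior Gamma(14, 14)
obs 6: x=0 → posterior Gamma(14, 15)
obs 7: x=4 → posterior Gamma(18, 16)
obs 8: x=0 → posterior Gamma(18, 17)
obs 9: x=4 → posterior Gamma(22, 18)
obs 10: x=3 → posterior Gamma(25, 19)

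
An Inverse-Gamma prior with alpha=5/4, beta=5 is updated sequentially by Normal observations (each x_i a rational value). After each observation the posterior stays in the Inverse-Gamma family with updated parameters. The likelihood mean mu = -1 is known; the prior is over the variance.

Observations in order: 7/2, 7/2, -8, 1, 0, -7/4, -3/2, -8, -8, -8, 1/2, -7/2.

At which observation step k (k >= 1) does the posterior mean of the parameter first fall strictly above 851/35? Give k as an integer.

obs 1: x=7/2 → posterior Inverse-Gamma(7/4, 121/8)
obs 2: x=7/2 → posterior Inverse-Gamma(9/4, 101/4)
obs 3: x=-8 → posterior Inverse-Gamma(11/4, 199/4)
obs 4: x=1 → posterior Inverse-Gamma(13/4, 207/4)
obs 5: x=0 → posterior Inverse-Gamma(15/4, 209/4)
obs 6: x=-7/4 → posterior Inverse-Gamma(17/4, 1681/32)
obs 7: x=-3/2 → posterior Inverse-Gamma(19/4, 1685/32)
obs 8: x=-8 → posterior Inverse-Gamma(21/4, 2469/32)
obs 9: x=-8 → posterior Inverse-Gamma(23/4, 3253/32)
obs 10: x=-8 → posterior Inverse-Gamma(25/4, 4037/32)
obs 11: x=1/2 → posterior Inverse-Gamma(27/4, 4073/32)
obs 12: x=-7/2 → posterior Inverse-Gamma(29/4, 4173/32)

k = 3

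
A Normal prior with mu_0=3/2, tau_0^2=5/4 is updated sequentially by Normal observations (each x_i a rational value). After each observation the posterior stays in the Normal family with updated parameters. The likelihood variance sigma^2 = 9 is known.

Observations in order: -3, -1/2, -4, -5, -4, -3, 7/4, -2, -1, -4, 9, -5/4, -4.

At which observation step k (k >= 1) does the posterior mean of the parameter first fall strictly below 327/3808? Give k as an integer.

k = 4

obs 1: x=-3 → posterior Normal(39/41, 45/41)
obs 2: x=-1/2 → posterior Normal(73/92, 45/46)
obs 3: x=-4 → posterior Normal(11/34, 15/17)
obs 4: x=-5 → posterior Normal(-17/112, 45/56)
obs 5: x=-4 → posterior Normal(-57/122, 45/61)
obs 6: x=-3 → posterior Normal(-29/44, 15/22)
obs 7: x=7/4 → posterior Normal(-139/284, 45/71)
obs 8: x=-2 → posterior Normal(-179/304, 45/76)
obs 9: x=-1 → posterior Normal(-199/324, 5/9)
obs 10: x=-4 → posterior Normal(-279/344, 45/86)
obs 11: x=9 → posterior Normal(-99/364, 45/91)
obs 12: x=-5/4 → posterior Normal(-31/96, 15/32)
obs 13: x=-4 → posterior Normal(-51/101, 45/101)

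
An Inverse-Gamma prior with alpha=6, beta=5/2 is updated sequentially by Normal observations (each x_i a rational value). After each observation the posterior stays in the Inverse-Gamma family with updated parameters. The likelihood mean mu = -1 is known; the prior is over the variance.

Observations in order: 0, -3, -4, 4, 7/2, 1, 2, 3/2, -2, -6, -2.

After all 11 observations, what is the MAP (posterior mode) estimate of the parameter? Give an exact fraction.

obs 1: x=0 → posterior Inverse-Gamma(13/2, 3)
obs 2: x=-3 → posterior Inverse-Gamma(7, 5)
obs 3: x=-4 → posterior Inverse-Gamma(15/2, 19/2)
obs 4: x=4 → posterior Inverse-Gamma(8, 22)
obs 5: x=7/2 → posterior Inverse-Gamma(17/2, 257/8)
obs 6: x=1 → posterior Inverse-Gamma(9, 273/8)
obs 7: x=2 → posterior Inverse-Gamma(19/2, 309/8)
obs 8: x=3/2 → posterior Inverse-Gamma(10, 167/4)
obs 9: x=-2 → posterior Inverse-Gamma(21/2, 169/4)
obs 10: x=-6 → posterior Inverse-Gamma(11, 219/4)
obs 11: x=-2 → posterior Inverse-Gamma(23/2, 221/4)

221/50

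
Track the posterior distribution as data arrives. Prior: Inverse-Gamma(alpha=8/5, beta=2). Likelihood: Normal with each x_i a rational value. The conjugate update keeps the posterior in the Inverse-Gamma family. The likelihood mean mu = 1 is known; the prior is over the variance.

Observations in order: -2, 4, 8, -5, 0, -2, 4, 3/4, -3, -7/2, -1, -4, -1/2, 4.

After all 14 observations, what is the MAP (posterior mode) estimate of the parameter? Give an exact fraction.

16205/1536

obs 1: x=-2 → posterior Inverse-Gamma(21/10, 13/2)
obs 2: x=4 → posterior Inverse-Gamma(13/5, 11)
obs 3: x=8 → posterior Inverse-Gamma(31/10, 71/2)
obs 4: x=-5 → posterior Inverse-Gamma(18/5, 107/2)
obs 5: x=0 → posterior Inverse-Gamma(41/10, 54)
obs 6: x=-2 → posterior Inverse-Gamma(23/5, 117/2)
obs 7: x=4 → posterior Inverse-Gamma(51/10, 63)
obs 8: x=3/4 → posterior Inverse-Gamma(28/5, 2017/32)
obs 9: x=-3 → posterior Inverse-Gamma(61/10, 2273/32)
obs 10: x=-7/2 → posterior Inverse-Gamma(33/5, 2597/32)
obs 11: x=-1 → posterior Inverse-Gamma(71/10, 2661/32)
obs 12: x=-4 → posterior Inverse-Gamma(38/5, 3061/32)
obs 13: x=-1/2 → posterior Inverse-Gamma(81/10, 3097/32)
obs 14: x=4 → posterior Inverse-Gamma(43/5, 3241/32)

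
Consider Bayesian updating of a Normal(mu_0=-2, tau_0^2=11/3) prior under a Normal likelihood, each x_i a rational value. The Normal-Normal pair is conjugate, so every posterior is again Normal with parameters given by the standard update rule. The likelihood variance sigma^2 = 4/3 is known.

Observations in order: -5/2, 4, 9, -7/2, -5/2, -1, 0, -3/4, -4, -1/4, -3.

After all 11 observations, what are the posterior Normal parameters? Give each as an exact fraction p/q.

mu_0=-23/50, tau_0^2=44/375

obs 1: x=-5/2 → posterior Normal(-71/30, 44/45)
obs 2: x=4 → posterior Normal(17/52, 22/39)
obs 3: x=9 → posterior Normal(215/74, 44/111)
obs 4: x=-7/2 → posterior Normal(23/16, 11/36)
obs 5: x=-5/2 → posterior Normal(83/118, 44/177)
obs 6: x=-1 → posterior Normal(61/140, 22/105)
obs 7: x=0 → posterior Normal(61/162, 44/243)
obs 8: x=-3/4 → posterior Normal(89/368, 11/69)
obs 9: x=-4 → posterior Normal(-87/412, 44/309)
obs 10: x=-1/4 → posterior Normal(-49/228, 22/171)
obs 11: x=-3 → posterior Normal(-23/50, 44/375)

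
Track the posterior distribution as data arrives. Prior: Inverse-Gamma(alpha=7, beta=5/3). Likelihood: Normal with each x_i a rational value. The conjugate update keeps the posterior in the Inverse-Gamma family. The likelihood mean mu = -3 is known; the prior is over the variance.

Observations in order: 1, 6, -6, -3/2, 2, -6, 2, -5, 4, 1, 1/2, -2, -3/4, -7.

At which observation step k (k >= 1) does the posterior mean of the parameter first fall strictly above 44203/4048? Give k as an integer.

k = 11

obs 1: x=1 → posterior Inverse-Gamma(15/2, 29/3)
obs 2: x=6 → posterior Inverse-Gamma(8, 301/6)
obs 3: x=-6 → posterior Inverse-Gamma(17/2, 164/3)
obs 4: x=-3/2 → posterior Inverse-Gamma(9, 1339/24)
obs 5: x=2 → posterior Inverse-Gamma(19/2, 1639/24)
obs 6: x=-6 → posterior Inverse-Gamma(10, 1747/24)
obs 7: x=2 → posterior Inverse-Gamma(21/2, 2047/24)
obs 8: x=-5 → posterior Inverse-Gamma(11, 2095/24)
obs 9: x=4 → posterior Inverse-Gamma(23/2, 2683/24)
obs 10: x=1 → posterior Inverse-Gamma(12, 2875/24)
obs 11: x=1/2 → posterior Inverse-Gamma(25/2, 1511/12)
obs 12: x=-2 → posterior Inverse-Gamma(13, 1517/12)
obs 13: x=-3/4 → posterior Inverse-Gamma(27/2, 12379/96)
obs 14: x=-7 → posterior Inverse-Gamma(14, 13147/96)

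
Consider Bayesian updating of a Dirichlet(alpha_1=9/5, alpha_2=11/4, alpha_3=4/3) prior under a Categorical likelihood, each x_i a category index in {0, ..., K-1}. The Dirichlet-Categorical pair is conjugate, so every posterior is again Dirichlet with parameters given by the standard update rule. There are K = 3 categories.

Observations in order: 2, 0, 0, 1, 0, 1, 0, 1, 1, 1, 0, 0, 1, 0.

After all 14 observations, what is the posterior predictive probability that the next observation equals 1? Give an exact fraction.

obs 1: x=2 → posterior Dirichlet(9/5, 11/4, 7/3)
obs 2: x=0 → posterior Dirichlet(14/5, 11/4, 7/3)
obs 3: x=0 → posterior Dirichlet(19/5, 11/4, 7/3)
obs 4: x=1 → posterior Dirichlet(19/5, 15/4, 7/3)
obs 5: x=0 → posterior Dirichlet(24/5, 15/4, 7/3)
obs 6: x=1 → posterior Dirichlet(24/5, 19/4, 7/3)
obs 7: x=0 → posterior Dirichlet(29/5, 19/4, 7/3)
obs 8: x=1 → posterior Dirichlet(29/5, 23/4, 7/3)
obs 9: x=1 → posterior Dirichlet(29/5, 27/4, 7/3)
obs 10: x=1 → posterior Dirichlet(29/5, 31/4, 7/3)
obs 11: x=0 → posterior Dirichlet(34/5, 31/4, 7/3)
obs 12: x=0 → posterior Dirichlet(39/5, 31/4, 7/3)
obs 13: x=1 → posterior Dirichlet(39/5, 35/4, 7/3)
obs 14: x=0 → posterior Dirichlet(44/5, 35/4, 7/3)

525/1193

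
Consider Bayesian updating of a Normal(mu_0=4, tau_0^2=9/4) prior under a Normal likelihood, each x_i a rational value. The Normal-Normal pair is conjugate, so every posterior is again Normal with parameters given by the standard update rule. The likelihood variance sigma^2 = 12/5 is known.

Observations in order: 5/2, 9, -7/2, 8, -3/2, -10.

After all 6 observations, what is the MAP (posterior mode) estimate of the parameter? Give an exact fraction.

obs 1: x=5/2 → posterior Normal(203/62, 36/31)
obs 2: x=9 → posterior Normal(473/92, 18/23)
obs 3: x=-7/2 → posterior Normal(184/61, 36/61)
obs 4: x=8 → posterior Normal(4, 9/19)
obs 5: x=-3/2 → posterior Normal(563/182, 36/91)
obs 6: x=-10 → posterior Normal(263/212, 18/53)

263/212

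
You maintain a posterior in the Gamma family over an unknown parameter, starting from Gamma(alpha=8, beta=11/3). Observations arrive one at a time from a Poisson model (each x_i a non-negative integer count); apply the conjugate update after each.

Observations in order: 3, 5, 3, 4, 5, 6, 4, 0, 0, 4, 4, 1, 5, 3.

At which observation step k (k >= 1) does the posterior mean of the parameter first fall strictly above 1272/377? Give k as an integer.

k = 6

obs 1: x=3 → posterior Gamma(11, 14/3)
obs 2: x=5 → posterior Gamma(16, 17/3)
obs 3: x=3 → posterior Gamma(19, 20/3)
obs 4: x=4 → posterior Gamma(23, 23/3)
obs 5: x=5 → posterior Gamma(28, 26/3)
obs 6: x=6 → posterior Gamma(34, 29/3)
obs 7: x=4 → posterior Gamma(38, 32/3)
obs 8: x=0 → posterior Gamma(38, 35/3)
obs 9: x=0 → posterior Gamma(38, 38/3)
obs 10: x=4 → posterior Gamma(42, 41/3)
obs 11: x=4 → posterior Gamma(46, 44/3)
obs 12: x=1 → posterior Gamma(47, 47/3)
obs 13: x=5 → posterior Gamma(52, 50/3)
obs 14: x=3 → posterior Gamma(55, 53/3)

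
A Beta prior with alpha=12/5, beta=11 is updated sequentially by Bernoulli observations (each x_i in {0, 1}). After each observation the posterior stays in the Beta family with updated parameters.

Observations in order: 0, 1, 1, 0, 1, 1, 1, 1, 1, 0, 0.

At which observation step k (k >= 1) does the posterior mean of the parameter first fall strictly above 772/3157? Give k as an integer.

obs 1: x=0 → posterior Beta(12/5, 12)
obs 2: x=1 → posterior Beta(17/5, 12)
obs 3: x=1 → posterior Beta(22/5, 12)
obs 4: x=0 → posterior Beta(22/5, 13)
obs 5: x=1 → posterior Beta(27/5, 13)
obs 6: x=1 → posterior Beta(32/5, 13)
obs 7: x=1 → posterior Beta(37/5, 13)
obs 8: x=1 → posterior Beta(42/5, 13)
obs 9: x=1 → posterior Beta(47/5, 13)
obs 10: x=0 → posterior Beta(47/5, 14)
obs 11: x=0 → posterior Beta(47/5, 15)

k = 3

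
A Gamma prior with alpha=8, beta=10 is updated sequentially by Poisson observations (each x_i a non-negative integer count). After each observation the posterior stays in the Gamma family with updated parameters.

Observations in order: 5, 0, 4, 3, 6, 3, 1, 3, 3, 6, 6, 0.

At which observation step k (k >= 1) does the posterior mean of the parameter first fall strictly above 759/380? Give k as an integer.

obs 1: x=5 → posterior Gamma(13, 11)
obs 2: x=0 → posterior Gamma(13, 12)
obs 3: x=4 → posterior Gamma(17, 13)
obs 4: x=3 → posterior Gamma(20, 14)
obs 5: x=6 → posterior Gamma(26, 15)
obs 6: x=3 → posterior Gamma(29, 16)
obs 7: x=1 → posterior Gamma(30, 17)
obs 8: x=3 → posterior Gamma(33, 18)
obs 9: x=3 → posterior Gamma(36, 19)
obs 10: x=6 → posterior Gamma(42, 20)
obs 11: x=6 → posterior Gamma(48, 21)
obs 12: x=0 → posterior Gamma(48, 22)

k = 10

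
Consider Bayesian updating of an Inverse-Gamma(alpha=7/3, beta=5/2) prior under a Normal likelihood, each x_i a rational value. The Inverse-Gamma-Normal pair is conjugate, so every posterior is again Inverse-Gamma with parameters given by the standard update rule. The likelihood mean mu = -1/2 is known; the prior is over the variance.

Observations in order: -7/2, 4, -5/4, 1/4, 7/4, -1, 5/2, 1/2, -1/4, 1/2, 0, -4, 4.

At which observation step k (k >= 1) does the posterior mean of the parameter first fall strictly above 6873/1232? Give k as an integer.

obs 1: x=-7/2 → posterior Inverse-Gamma(17/6, 7)
obs 2: x=4 → posterior Inverse-Gamma(10/3, 137/8)
obs 3: x=-5/4 → posterior Inverse-Gamma(23/6, 557/32)
obs 4: x=1/4 → posterior Inverse-Gamma(13/3, 283/16)
obs 5: x=7/4 → posterior Inverse-Gamma(29/6, 647/32)
obs 6: x=-1 → posterior Inverse-Gamma(16/3, 651/32)
obs 7: x=5/2 → posterior Inverse-Gamma(35/6, 795/32)
obs 8: x=1/2 → posterior Inverse-Gamma(19/3, 811/32)
obs 9: x=-1/4 → posterior Inverse-Gamma(41/6, 203/8)
obs 10: x=1/2 → posterior Inverse-Gamma(22/3, 207/8)
obs 11: x=0 → posterior Inverse-Gamma(47/6, 26)
obs 12: x=-4 → posterior Inverse-Gamma(25/3, 257/8)
obs 13: x=4 → posterior Inverse-Gamma(53/6, 169/4)

k = 2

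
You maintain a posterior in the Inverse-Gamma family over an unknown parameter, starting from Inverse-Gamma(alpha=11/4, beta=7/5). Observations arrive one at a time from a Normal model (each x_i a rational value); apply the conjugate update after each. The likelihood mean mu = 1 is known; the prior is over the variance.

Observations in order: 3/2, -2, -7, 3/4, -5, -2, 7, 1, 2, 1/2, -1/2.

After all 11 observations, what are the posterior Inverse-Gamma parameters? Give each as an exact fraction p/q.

obs 1: x=3/2 → posterior Inverse-Gamma(13/4, 61/40)
obs 2: x=-2 → posterior Inverse-Gamma(15/4, 241/40)
obs 3: x=-7 → posterior Inverse-Gamma(17/4, 1521/40)
obs 4: x=3/4 → posterior Inverse-Gamma(19/4, 6089/160)
obs 5: x=-5 → posterior Inverse-Gamma(21/4, 8969/160)
obs 6: x=-2 → posterior Inverse-Gamma(23/4, 9689/160)
obs 7: x=7 → posterior Inverse-Gamma(25/4, 12569/160)
obs 8: x=1 → posterior Inverse-Gamma(27/4, 12569/160)
obs 9: x=2 → posterior Inverse-Gamma(29/4, 12649/160)
obs 10: x=1/2 → posterior Inverse-Gamma(31/4, 12669/160)
obs 11: x=-1/2 → posterior Inverse-Gamma(33/4, 12849/160)

alpha=33/4, beta=12849/160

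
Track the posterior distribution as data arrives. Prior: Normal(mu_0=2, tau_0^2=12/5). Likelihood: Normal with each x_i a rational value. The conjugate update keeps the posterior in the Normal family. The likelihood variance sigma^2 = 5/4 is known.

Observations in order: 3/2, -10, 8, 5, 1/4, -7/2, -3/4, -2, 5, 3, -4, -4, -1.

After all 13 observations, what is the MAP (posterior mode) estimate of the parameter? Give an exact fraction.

-70/649

obs 1: x=3/2 → posterior Normal(122/73, 60/73)
obs 2: x=-10 → posterior Normal(-358/121, 60/121)
obs 3: x=8 → posterior Normal(2/13, 60/169)
obs 4: x=5 → posterior Normal(38/31, 60/217)
obs 5: x=1/4 → posterior Normal(278/265, 12/53)
obs 6: x=-7/2 → posterior Normal(110/313, 60/313)
obs 7: x=-3/4 → posterior Normal(74/361, 60/361)
obs 8: x=-2 → posterior Normal(-22/409, 60/409)
obs 9: x=5 → posterior Normal(218/457, 60/457)
obs 10: x=3 → posterior Normal(362/505, 12/101)
obs 11: x=-4 → posterior Normal(170/553, 60/553)
obs 12: x=-4 → posterior Normal(-22/601, 60/601)
obs 13: x=-1 → posterior Normal(-70/649, 60/649)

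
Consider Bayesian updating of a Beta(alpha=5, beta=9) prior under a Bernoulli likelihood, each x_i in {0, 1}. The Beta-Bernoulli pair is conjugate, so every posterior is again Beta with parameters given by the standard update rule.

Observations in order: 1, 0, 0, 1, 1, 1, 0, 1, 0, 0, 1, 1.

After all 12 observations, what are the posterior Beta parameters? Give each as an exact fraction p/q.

obs 1: x=1 → posterior Beta(6, 9)
obs 2: x=0 → posterior Beta(6, 10)
obs 3: x=0 → posterior Beta(6, 11)
obs 4: x=1 → posterior Beta(7, 11)
obs 5: x=1 → posterior Beta(8, 11)
obs 6: x=1 → posterior Beta(9, 11)
obs 7: x=0 → posterior Beta(9, 12)
obs 8: x=1 → posterior Beta(10, 12)
obs 9: x=0 → posterior Beta(10, 13)
obs 10: x=0 → posterior Beta(10, 14)
obs 11: x=1 → posterior Beta(11, 14)
obs 12: x=1 → posterior Beta(12, 14)

alpha=12, beta=14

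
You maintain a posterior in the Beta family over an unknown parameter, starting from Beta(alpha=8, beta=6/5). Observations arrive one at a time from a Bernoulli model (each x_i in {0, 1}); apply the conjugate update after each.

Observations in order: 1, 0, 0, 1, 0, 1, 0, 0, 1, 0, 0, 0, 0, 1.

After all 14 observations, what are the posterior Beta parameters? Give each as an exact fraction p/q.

obs 1: x=1 → posterior Beta(9, 6/5)
obs 2: x=0 → posterior Beta(9, 11/5)
obs 3: x=0 → posterior Beta(9, 16/5)
obs 4: x=1 → posterior Beta(10, 16/5)
obs 5: x=0 → posterior Beta(10, 21/5)
obs 6: x=1 → posterior Beta(11, 21/5)
obs 7: x=0 → posterior Beta(11, 26/5)
obs 8: x=0 → posterior Beta(11, 31/5)
obs 9: x=1 → posterior Beta(12, 31/5)
obs 10: x=0 → posterior Beta(12, 36/5)
obs 11: x=0 → posterior Beta(12, 41/5)
obs 12: x=0 → posterior Beta(12, 46/5)
obs 13: x=0 → posterior Beta(12, 51/5)
obs 14: x=1 → posterior Beta(13, 51/5)

alpha=13, beta=51/5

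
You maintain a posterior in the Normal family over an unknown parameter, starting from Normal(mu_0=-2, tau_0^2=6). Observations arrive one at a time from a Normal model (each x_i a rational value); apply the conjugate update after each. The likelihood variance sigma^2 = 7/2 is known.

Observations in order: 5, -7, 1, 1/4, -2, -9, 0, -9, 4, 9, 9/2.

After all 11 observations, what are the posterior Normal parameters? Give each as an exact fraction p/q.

mu_0=-53/139, tau_0^2=42/139

obs 1: x=5 → posterior Normal(46/19, 42/19)
obs 2: x=-7 → posterior Normal(-38/31, 42/31)
obs 3: x=1 → posterior Normal(-26/43, 42/43)
obs 4: x=1/4 → posterior Normal(-23/55, 42/55)
obs 5: x=-2 → posterior Normal(-47/67, 42/67)
obs 6: x=-9 → posterior Normal(-155/79, 42/79)
obs 7: x=0 → posterior Normal(-155/91, 6/13)
obs 8: x=-9 → posterior Normal(-263/103, 42/103)
obs 9: x=4 → posterior Normal(-43/23, 42/115)
obs 10: x=9 → posterior Normal(-107/127, 42/127)
obs 11: x=9/2 → posterior Normal(-53/139, 42/139)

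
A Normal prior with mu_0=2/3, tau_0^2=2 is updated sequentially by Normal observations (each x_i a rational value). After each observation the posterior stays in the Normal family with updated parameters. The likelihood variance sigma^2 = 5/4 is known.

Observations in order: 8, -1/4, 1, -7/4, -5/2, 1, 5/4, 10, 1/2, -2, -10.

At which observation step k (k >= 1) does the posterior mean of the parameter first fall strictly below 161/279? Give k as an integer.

obs 1: x=8 → posterior Normal(202/39, 10/13)
obs 2: x=-1/4 → posterior Normal(28/9, 10/21)
obs 3: x=1 → posterior Normal(220/87, 10/29)
obs 4: x=-7/4 → posterior Normal(178/111, 10/37)
obs 5: x=-5/2 → posterior Normal(118/135, 2/9)
obs 6: x=1 → posterior Normal(142/159, 10/53)
obs 7: x=5/4 → posterior Normal(172/183, 10/61)
obs 8: x=10 → posterior Normal(412/207, 10/69)
obs 9: x=1/2 → posterior Normal(424/231, 10/77)
obs 10: x=-2 → posterior Normal(376/255, 2/17)
obs 11: x=-10 → posterior Normal(136/279, 10/93)

k = 11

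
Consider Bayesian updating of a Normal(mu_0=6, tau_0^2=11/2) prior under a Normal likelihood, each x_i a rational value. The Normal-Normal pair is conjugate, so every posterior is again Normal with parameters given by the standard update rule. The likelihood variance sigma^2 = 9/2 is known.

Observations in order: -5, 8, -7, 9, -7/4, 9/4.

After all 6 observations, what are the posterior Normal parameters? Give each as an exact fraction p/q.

obs 1: x=-5 → posterior Normal(-1/20, 99/40)
obs 2: x=8 → posterior Normal(87/31, 99/62)
obs 3: x=-7 → posterior Normal(5/21, 33/28)
obs 4: x=9 → posterior Normal(109/53, 99/106)
obs 5: x=-7/4 → posterior Normal(359/256, 99/128)
obs 6: x=9/4 → posterior Normal(229/150, 33/50)

mu_0=229/150, tau_0^2=33/50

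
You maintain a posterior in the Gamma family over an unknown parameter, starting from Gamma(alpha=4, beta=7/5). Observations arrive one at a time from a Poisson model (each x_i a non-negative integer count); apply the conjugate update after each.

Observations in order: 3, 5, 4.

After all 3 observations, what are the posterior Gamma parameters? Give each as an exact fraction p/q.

obs 1: x=3 → posterior Gamma(7, 12/5)
obs 2: x=5 → posterior Gamma(12, 17/5)
obs 3: x=4 → posterior Gamma(16, 22/5)

alpha=16, beta=22/5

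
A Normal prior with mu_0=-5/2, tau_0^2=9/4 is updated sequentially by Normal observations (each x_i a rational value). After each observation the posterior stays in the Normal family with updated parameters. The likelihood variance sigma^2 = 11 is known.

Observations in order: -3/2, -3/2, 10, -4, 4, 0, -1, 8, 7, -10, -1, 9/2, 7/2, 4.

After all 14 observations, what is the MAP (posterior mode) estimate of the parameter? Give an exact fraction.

obs 1: x=-3/2 → posterior Normal(-247/106, 99/53)
obs 2: x=-3/2 → posterior Normal(-137/62, 99/62)
obs 3: x=10 → posterior Normal(-47/71, 99/71)
obs 4: x=-4 → posterior Normal(-83/80, 99/80)
obs 5: x=4 → posterior Normal(-47/89, 99/89)
obs 6: x=0 → posterior Normal(-47/98, 99/98)
obs 7: x=-1 → posterior Normal(-56/107, 99/107)
obs 8: x=8 → posterior Normal(4/29, 99/116)
obs 9: x=7 → posterior Normal(79/125, 99/125)
obs 10: x=-10 → posterior Normal(-11/134, 99/134)
obs 11: x=-1 → posterior Normal(-20/143, 9/13)
obs 12: x=9/2 → posterior Normal(41/304, 99/152)
obs 13: x=7/2 → posterior Normal(52/161, 99/161)
obs 14: x=4 → posterior Normal(44/85, 99/170)

44/85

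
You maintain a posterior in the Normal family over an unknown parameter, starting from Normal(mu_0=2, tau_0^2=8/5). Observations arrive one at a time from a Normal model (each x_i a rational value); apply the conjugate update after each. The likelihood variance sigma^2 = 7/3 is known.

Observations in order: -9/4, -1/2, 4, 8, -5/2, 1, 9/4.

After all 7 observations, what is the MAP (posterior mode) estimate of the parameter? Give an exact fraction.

310/203

obs 1: x=-9/4 → posterior Normal(16/59, 56/59)
obs 2: x=-1/2 → posterior Normal(4/83, 56/83)
obs 3: x=4 → posterior Normal(100/107, 56/107)
obs 4: x=8 → posterior Normal(292/131, 56/131)
obs 5: x=-5/2 → posterior Normal(232/155, 56/155)
obs 6: x=1 → posterior Normal(256/179, 56/179)
obs 7: x=9/4 → posterior Normal(310/203, 8/29)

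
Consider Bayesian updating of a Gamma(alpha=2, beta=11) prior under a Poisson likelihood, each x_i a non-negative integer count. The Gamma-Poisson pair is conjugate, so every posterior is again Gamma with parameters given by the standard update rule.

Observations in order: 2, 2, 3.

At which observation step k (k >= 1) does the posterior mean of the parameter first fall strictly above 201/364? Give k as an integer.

k = 3

obs 1: x=2 → posterior Gamma(4, 12)
obs 2: x=2 → posterior Gamma(6, 13)
obs 3: x=3 → posterior Gamma(9, 14)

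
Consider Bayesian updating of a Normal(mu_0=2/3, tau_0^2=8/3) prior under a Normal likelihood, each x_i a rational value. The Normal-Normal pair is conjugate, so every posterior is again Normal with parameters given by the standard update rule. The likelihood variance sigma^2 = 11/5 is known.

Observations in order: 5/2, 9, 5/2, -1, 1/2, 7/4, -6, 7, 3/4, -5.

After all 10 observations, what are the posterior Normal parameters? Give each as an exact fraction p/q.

mu_0=502/433, tau_0^2=88/433

obs 1: x=5/2 → posterior Normal(122/73, 88/73)
obs 2: x=9 → posterior Normal(482/113, 88/113)
obs 3: x=5/2 → posterior Normal(194/51, 88/153)
obs 4: x=-1 → posterior Normal(542/193, 88/193)
obs 5: x=1/2 → posterior Normal(562/233, 88/233)
obs 6: x=7/4 → posterior Normal(632/273, 88/273)
obs 7: x=-6 → posterior Normal(392/313, 88/313)
obs 8: x=7 → posterior Normal(672/353, 88/353)
obs 9: x=3/4 → posterior Normal(234/131, 88/393)
obs 10: x=-5 → posterior Normal(502/433, 88/433)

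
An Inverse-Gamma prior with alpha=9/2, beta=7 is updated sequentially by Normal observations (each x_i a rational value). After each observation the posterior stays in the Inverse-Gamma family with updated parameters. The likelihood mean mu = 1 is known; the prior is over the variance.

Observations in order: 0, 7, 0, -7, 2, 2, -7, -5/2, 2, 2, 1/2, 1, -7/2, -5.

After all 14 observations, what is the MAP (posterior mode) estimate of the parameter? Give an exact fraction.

1011/100

obs 1: x=0 → posterior Inverse-Gamma(5, 15/2)
obs 2: x=7 → posterior Inverse-Gamma(11/2, 51/2)
obs 3: x=0 → posterior Inverse-Gamma(6, 26)
obs 4: x=-7 → posterior Inverse-Gamma(13/2, 58)
obs 5: x=2 → posterior Inverse-Gamma(7, 117/2)
obs 6: x=2 → posterior Inverse-Gamma(15/2, 59)
obs 7: x=-7 → posterior Inverse-Gamma(8, 91)
obs 8: x=-5/2 → posterior Inverse-Gamma(17/2, 777/8)
obs 9: x=2 → posterior Inverse-Gamma(9, 781/8)
obs 10: x=2 → posterior Inverse-Gamma(19/2, 785/8)
obs 11: x=1/2 → posterior Inverse-Gamma(10, 393/4)
obs 12: x=1 → posterior Inverse-Gamma(21/2, 393/4)
obs 13: x=-7/2 → posterior Inverse-Gamma(11, 867/8)
obs 14: x=-5 → posterior Inverse-Gamma(23/2, 1011/8)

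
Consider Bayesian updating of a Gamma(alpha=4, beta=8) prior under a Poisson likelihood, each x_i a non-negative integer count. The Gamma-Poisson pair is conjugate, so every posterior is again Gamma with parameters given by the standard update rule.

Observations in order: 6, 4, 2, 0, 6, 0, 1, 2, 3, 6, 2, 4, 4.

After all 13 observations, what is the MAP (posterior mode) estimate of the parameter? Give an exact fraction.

obs 1: x=6 → posterior Gamma(10, 9)
obs 2: x=4 → posterior Gamma(14, 10)
obs 3: x=2 → posterior Gamma(16, 11)
obs 4: x=0 → posterior Gamma(16, 12)
obs 5: x=6 → posterior Gamma(22, 13)
obs 6: x=0 → posterior Gamma(22, 14)
obs 7: x=1 → posterior Gamma(23, 15)
obs 8: x=2 → posterior Gamma(25, 16)
obs 9: x=3 → posterior Gamma(28, 17)
obs 10: x=6 → posterior Gamma(34, 18)
obs 11: x=2 → posterior Gamma(36, 19)
obs 12: x=4 → posterior Gamma(40, 20)
obs 13: x=4 → posterior Gamma(44, 21)

43/21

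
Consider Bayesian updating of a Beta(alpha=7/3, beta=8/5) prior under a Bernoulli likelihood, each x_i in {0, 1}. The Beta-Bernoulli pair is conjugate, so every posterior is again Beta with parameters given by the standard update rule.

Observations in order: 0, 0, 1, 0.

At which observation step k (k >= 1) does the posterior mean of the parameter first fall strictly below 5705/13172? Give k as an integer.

k = 2

obs 1: x=0 → posterior Beta(7/3, 13/5)
obs 2: x=0 → posterior Beta(7/3, 18/5)
obs 3: x=1 → posterior Beta(10/3, 18/5)
obs 4: x=0 → posterior Beta(10/3, 23/5)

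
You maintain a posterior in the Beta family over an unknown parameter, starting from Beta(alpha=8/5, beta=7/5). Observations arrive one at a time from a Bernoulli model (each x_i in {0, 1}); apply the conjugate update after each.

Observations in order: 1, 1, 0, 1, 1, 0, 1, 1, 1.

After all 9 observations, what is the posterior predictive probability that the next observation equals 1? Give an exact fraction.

obs 1: x=1 → posterior Beta(13/5, 7/5)
obs 2: x=1 → posterior Beta(18/5, 7/5)
obs 3: x=0 → posterior Beta(18/5, 12/5)
obs 4: x=1 → posterior Beta(23/5, 12/5)
obs 5: x=1 → posterior Beta(28/5, 12/5)
obs 6: x=0 → posterior Beta(28/5, 17/5)
obs 7: x=1 → posterior Beta(33/5, 17/5)
obs 8: x=1 → posterior Beta(38/5, 17/5)
obs 9: x=1 → posterior Beta(43/5, 17/5)

43/60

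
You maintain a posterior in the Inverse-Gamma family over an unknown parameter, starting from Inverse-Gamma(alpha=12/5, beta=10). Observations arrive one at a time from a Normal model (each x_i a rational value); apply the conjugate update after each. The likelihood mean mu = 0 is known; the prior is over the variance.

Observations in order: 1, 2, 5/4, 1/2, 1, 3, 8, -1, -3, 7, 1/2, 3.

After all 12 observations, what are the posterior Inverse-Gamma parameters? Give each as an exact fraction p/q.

alpha=42/5, beta=2705/32

obs 1: x=1 → posterior Inverse-Gamma(29/10, 21/2)
obs 2: x=2 → posterior Inverse-Gamma(17/5, 25/2)
obs 3: x=5/4 → posterior Inverse-Gamma(39/10, 425/32)
obs 4: x=1/2 → posterior Inverse-Gamma(22/5, 429/32)
obs 5: x=1 → posterior Inverse-Gamma(49/10, 445/32)
obs 6: x=3 → posterior Inverse-Gamma(27/5, 589/32)
obs 7: x=8 → posterior Inverse-Gamma(59/10, 1613/32)
obs 8: x=-1 → posterior Inverse-Gamma(32/5, 1629/32)
obs 9: x=-3 → posterior Inverse-Gamma(69/10, 1773/32)
obs 10: x=7 → posterior Inverse-Gamma(37/5, 2557/32)
obs 11: x=1/2 → posterior Inverse-Gamma(79/10, 2561/32)
obs 12: x=3 → posterior Inverse-Gamma(42/5, 2705/32)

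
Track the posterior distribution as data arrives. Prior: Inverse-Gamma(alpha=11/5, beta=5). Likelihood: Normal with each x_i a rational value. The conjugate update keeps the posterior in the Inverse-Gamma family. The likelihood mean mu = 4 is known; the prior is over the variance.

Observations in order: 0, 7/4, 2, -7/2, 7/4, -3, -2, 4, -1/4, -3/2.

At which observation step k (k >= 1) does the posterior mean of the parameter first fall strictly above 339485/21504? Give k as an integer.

k = 6

obs 1: x=0 → posterior Inverse-Gamma(27/10, 13)
obs 2: x=7/4 → posterior Inverse-Gamma(16/5, 497/32)
obs 3: x=2 → posterior Inverse-Gamma(37/10, 561/32)
obs 4: x=-7/2 → posterior Inverse-Gamma(21/5, 1461/32)
obs 5: x=7/4 → posterior Inverse-Gamma(47/10, 771/16)
obs 6: x=-3 → posterior Inverse-Gamma(26/5, 1163/16)
obs 7: x=-2 → posterior Inverse-Gamma(57/10, 1451/16)
obs 8: x=4 → posterior Inverse-Gamma(31/5, 1451/16)
obs 9: x=-1/4 → posterior Inverse-Gamma(67/10, 3191/32)
obs 10: x=-3/2 → posterior Inverse-Gamma(36/5, 3675/32)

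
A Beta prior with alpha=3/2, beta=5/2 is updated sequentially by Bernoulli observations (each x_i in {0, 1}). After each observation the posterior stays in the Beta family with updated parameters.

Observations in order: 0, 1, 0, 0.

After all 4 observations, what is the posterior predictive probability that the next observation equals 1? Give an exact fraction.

obs 1: x=0 → posterior Beta(3/2, 7/2)
obs 2: x=1 → posterior Beta(5/2, 7/2)
obs 3: x=0 → posterior Beta(5/2, 9/2)
obs 4: x=0 → posterior Beta(5/2, 11/2)

5/16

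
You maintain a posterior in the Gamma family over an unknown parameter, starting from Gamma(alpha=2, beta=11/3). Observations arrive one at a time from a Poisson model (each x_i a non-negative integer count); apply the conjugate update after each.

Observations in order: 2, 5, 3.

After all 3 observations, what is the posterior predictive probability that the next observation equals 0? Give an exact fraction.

obs 1: x=2 → posterior Gamma(4, 14/3)
obs 2: x=5 → posterior Gamma(9, 17/3)
obs 3: x=3 → posterior Gamma(12, 20/3)

4096000000000000/21914624432020321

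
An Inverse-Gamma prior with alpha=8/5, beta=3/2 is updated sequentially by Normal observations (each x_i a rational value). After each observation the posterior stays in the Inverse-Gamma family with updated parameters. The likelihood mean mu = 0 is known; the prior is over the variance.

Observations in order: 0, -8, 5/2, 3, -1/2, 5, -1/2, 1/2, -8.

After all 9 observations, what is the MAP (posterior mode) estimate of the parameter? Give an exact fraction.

860/71

obs 1: x=0 → posterior Inverse-Gamma(21/10, 3/2)
obs 2: x=-8 → posterior Inverse-Gamma(13/5, 67/2)
obs 3: x=5/2 → posterior Inverse-Gamma(31/10, 293/8)
obs 4: x=3 → posterior Inverse-Gamma(18/5, 329/8)
obs 5: x=-1/2 → posterior Inverse-Gamma(41/10, 165/4)
obs 6: x=5 → posterior Inverse-Gamma(23/5, 215/4)
obs 7: x=-1/2 → posterior Inverse-Gamma(51/10, 431/8)
obs 8: x=1/2 → posterior Inverse-Gamma(28/5, 54)
obs 9: x=-8 → posterior Inverse-Gamma(61/10, 86)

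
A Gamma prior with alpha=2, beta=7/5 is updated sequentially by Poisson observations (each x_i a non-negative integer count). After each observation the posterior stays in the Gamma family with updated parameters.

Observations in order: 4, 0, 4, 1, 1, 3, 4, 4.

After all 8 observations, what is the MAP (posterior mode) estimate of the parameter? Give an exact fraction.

obs 1: x=4 → posterior Gamma(6, 12/5)
obs 2: x=0 → posterior Gamma(6, 17/5)
obs 3: x=4 → posterior Gamma(10, 22/5)
obs 4: x=1 → posterior Gamma(11, 27/5)
obs 5: x=1 → posterior Gamma(12, 32/5)
obs 6: x=3 → posterior Gamma(15, 37/5)
obs 7: x=4 → posterior Gamma(19, 42/5)
obs 8: x=4 → posterior Gamma(23, 47/5)

110/47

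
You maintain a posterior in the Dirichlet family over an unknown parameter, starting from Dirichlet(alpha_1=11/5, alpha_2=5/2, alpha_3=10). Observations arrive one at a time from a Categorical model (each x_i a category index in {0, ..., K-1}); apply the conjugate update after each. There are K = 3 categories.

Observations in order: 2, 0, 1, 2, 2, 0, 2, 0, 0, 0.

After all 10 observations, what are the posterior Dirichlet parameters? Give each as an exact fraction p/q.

obs 1: x=2 → posterior Dirichlet(11/5, 5/2, 11)
obs 2: x=0 → posterior Dirichlet(16/5, 5/2, 11)
obs 3: x=1 → posterior Dirichlet(16/5, 7/2, 11)
obs 4: x=2 → posterior Dirichlet(16/5, 7/2, 12)
obs 5: x=2 → posterior Dirichlet(16/5, 7/2, 13)
obs 6: x=0 → posterior Dirichlet(21/5, 7/2, 13)
obs 7: x=2 → posterior Dirichlet(21/5, 7/2, 14)
obs 8: x=0 → posterior Dirichlet(26/5, 7/2, 14)
obs 9: x=0 → posterior Dirichlet(31/5, 7/2, 14)
obs 10: x=0 → posterior Dirichlet(36/5, 7/2, 14)

alpha_1=36/5, alpha_2=7/2, alpha_3=14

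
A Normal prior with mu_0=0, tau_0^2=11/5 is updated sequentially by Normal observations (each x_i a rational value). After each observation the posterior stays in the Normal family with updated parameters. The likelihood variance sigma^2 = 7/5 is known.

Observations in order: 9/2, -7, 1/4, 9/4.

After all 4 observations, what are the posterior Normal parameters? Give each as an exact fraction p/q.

obs 1: x=9/2 → posterior Normal(11/4, 77/90)
obs 2: x=-7 → posterior Normal(-55/58, 77/145)
obs 3: x=1/4 → posterior Normal(-99/160, 77/200)
obs 4: x=9/4 → posterior Normal(0, 77/255)

mu_0=0, tau_0^2=77/255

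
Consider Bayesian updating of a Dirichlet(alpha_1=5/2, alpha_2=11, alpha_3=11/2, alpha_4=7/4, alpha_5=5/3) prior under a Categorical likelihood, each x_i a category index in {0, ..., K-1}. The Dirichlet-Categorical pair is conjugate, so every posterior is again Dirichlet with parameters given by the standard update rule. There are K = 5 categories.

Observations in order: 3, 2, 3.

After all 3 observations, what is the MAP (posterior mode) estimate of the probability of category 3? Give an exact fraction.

33/245

obs 1: x=3 → posterior Dirichlet(5/2, 11, 11/2, 11/4, 5/3)
obs 2: x=2 → posterior Dirichlet(5/2, 11, 13/2, 11/4, 5/3)
obs 3: x=3 → posterior Dirichlet(5/2, 11, 13/2, 15/4, 5/3)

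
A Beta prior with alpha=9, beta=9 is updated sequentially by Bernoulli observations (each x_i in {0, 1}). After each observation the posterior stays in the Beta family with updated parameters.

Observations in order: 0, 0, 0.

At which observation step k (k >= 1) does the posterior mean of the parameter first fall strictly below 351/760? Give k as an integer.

k = 2

obs 1: x=0 → posterior Beta(9, 10)
obs 2: x=0 → posterior Beta(9, 11)
obs 3: x=0 → posterior Beta(9, 12)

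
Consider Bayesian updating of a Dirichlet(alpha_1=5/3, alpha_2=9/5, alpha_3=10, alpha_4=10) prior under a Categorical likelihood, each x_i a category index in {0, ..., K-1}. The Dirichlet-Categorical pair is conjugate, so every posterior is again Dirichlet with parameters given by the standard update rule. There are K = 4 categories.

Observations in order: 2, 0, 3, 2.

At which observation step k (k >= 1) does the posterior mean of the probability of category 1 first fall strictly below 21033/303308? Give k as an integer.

obs 1: x=2 → posterior Dirichlet(5/3, 9/5, 11, 10)
obs 2: x=0 → posterior Dirichlet(8/3, 9/5, 11, 10)
obs 3: x=3 → posterior Dirichlet(8/3, 9/5, 11, 11)
obs 4: x=2 → posterior Dirichlet(8/3, 9/5, 12, 11)

k = 3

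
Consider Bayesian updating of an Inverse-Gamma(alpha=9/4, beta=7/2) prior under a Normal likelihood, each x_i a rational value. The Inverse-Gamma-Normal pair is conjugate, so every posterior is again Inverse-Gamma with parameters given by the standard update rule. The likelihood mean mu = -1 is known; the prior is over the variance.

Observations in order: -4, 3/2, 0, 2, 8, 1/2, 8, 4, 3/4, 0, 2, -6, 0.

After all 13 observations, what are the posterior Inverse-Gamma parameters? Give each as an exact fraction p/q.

obs 1: x=-4 → posterior Inverse-Gamma(11/4, 8)
obs 2: x=3/2 → posterior Inverse-Gamma(13/4, 89/8)
obs 3: x=0 → posterior Inverse-Gamma(15/4, 93/8)
obs 4: x=2 → posterior Inverse-Gamma(17/4, 129/8)
obs 5: x=8 → posterior Inverse-Gamma(19/4, 453/8)
obs 6: x=1/2 → posterior Inverse-Gamma(21/4, 231/4)
obs 7: x=8 → posterior Inverse-Gamma(23/4, 393/4)
obs 8: x=4 → posterior Inverse-Gamma(25/4, 443/4)
obs 9: x=3/4 → posterior Inverse-Gamma(27/4, 3593/32)
obs 10: x=0 → posterior Inverse-Gamma(29/4, 3609/32)
obs 11: x=2 → posterior Inverse-Gamma(31/4, 3753/32)
obs 12: x=-6 → posterior Inverse-Gamma(33/4, 4153/32)
obs 13: x=0 → posterior Inverse-Gamma(35/4, 4169/32)

alpha=35/4, beta=4169/32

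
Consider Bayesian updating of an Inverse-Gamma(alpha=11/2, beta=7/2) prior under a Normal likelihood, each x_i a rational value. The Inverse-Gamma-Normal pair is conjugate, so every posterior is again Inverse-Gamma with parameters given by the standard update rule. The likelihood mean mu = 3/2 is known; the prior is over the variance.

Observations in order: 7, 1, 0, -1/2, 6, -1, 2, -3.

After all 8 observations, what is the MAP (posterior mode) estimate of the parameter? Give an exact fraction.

obs 1: x=7 → posterior Inverse-Gamma(6, 149/8)
obs 2: x=1 → posterior Inverse-Gamma(13/2, 75/4)
obs 3: x=0 → posterior Inverse-Gamma(7, 159/8)
obs 4: x=-1/2 → posterior Inverse-Gamma(15/2, 175/8)
obs 5: x=6 → posterior Inverse-Gamma(8, 32)
obs 6: x=-1 → posterior Inverse-Gamma(17/2, 281/8)
obs 7: x=2 → posterior Inverse-Gamma(9, 141/4)
obs 8: x=-3 → posterior Inverse-Gamma(19/2, 363/8)

121/28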